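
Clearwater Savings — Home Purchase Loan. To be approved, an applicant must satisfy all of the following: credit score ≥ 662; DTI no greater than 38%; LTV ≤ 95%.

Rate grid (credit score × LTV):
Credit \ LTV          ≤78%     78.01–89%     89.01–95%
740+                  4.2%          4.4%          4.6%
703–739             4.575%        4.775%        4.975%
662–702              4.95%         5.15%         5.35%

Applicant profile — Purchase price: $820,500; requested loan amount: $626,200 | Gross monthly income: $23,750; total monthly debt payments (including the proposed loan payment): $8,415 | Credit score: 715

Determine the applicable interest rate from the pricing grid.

4.575%

Credit score 715 ≥ 662; DTI = 8,415/23,750 = 35.4% ≤ 38%
Loan-to-value = 626,200/820,500 = 76.3% — pass (95% max)
Credit 715 → row 703–739; LTV 76.3% → column ≤78%. Grid cell → 4.575%.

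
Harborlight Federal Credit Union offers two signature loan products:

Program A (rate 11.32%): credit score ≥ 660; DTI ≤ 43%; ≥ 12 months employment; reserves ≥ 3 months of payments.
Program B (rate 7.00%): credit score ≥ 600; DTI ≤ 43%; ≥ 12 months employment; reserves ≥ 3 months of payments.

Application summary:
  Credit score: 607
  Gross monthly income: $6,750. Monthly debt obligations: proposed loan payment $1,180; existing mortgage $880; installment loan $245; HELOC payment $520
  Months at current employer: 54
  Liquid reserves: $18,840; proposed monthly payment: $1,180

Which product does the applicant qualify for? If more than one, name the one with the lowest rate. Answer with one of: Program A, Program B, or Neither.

Program B

Total debts = (1,180 + 880 + 245 + 520) = 2,825; DTI = 2,825/6,750 = 41.9%.
Reserves = 18,840/1,180 = 16.0 months.
Program A: score 607 < 660; DTI 41.9% ≤ 43%; employment 54 ≥ 12 mo; reserves 16.0 ≥ 3 mo → does not qualify.
Program B: score 607 ≥ 600; DTI 41.9% ≤ 43%; employment 54 ≥ 12 mo; reserves 16.0 ≥ 3 mo → qualifies.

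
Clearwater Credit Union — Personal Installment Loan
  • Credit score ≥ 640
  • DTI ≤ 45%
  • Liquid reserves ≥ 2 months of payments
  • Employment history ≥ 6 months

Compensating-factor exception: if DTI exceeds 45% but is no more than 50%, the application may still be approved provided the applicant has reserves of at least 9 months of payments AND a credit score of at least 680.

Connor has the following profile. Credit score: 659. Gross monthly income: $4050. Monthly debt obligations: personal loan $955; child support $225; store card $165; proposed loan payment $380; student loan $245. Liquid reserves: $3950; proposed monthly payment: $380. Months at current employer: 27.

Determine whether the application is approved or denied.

Credit score 659 ≥ 640 (meets base)
Total debts = (955 + 225 + 165 + 380 + 245) = 1,970. DTI = 1,970/4,050 = 48.6% > 45% — standard DTI limit exceeded.
Liquid reserves cover 3,950/380 = 10.4 months — ≥ 2 required
Employment 27 ≥ 6 months
DTI 48.6% is within the 45%–50% exception band; checking compensating factors.
Reserves 10.4 ≥ 9 months; credit score 659 < 680.
Compensating-factor requirement not fully met.

Denied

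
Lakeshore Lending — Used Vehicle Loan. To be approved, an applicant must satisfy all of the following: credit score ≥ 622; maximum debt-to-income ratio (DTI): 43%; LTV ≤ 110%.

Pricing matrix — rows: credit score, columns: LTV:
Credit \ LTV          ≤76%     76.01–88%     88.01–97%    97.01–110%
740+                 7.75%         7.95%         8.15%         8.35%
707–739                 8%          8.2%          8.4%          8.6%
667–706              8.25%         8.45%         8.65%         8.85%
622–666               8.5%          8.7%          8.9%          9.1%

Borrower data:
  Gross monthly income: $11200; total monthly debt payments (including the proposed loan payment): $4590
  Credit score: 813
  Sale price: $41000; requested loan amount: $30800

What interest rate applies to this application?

Credit score 813 ≥ 622; DTI: 4,590 ÷ 11,200 = 41%, within the 43% cap
LTV: 30,800 ÷ 41,000 = 75.1%, within 110% cap
Credit 813 → row 740+; LTV 75.1% → column ≤76%. Grid cell → 7.75%.

7.75%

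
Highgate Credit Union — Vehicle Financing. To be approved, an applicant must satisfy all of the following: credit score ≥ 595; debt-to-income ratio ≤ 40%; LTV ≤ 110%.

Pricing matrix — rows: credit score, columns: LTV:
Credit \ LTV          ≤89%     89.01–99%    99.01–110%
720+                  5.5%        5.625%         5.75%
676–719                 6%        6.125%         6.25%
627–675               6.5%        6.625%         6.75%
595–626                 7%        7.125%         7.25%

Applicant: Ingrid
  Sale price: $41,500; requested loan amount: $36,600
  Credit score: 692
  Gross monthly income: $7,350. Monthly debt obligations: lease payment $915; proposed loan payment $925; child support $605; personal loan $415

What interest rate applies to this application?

6%

Credit score 692 ≥ 595; Total monthly debts = (915 + 925 + 605 + 415) = 2,860. DTI = 2,860/7,350 = 38.9% ≤ 40%
LTV = 36,600/41,500 = 88.2% ≤ 110%
Credit 692 → row 676–719; LTV 88.2% → column ≤89%. Grid cell → 6%.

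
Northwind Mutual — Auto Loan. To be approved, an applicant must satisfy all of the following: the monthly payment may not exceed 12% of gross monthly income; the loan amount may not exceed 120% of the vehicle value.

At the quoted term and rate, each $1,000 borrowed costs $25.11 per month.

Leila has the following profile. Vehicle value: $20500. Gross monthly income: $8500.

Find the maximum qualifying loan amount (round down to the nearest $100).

$24,600

Payment cap: 12% × $8,500 = $1,020/month.
At $25.11 per $1,000, that supports 1,020/25.11 × 1,000 ≈ $40,621 → $40,600.
LTV cap: 120% × $20,500 = $24,600 → $24,600.
Binding constraint: loan-to-value.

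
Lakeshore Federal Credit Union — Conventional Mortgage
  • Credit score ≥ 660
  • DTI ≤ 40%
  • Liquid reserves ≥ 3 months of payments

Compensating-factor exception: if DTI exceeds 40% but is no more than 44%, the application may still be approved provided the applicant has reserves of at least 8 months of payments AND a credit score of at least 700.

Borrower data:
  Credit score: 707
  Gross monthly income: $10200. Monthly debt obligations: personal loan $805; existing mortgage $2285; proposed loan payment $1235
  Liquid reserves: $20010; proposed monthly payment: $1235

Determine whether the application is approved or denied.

Approved

Credit score 707 ≥ 660 (meets base)
Total debts = (805 + 2,285 + 1,235) = 4,325. DTI = 4,325/10,200 = 42.4% > 40% — standard DTI limit exceeded.
Liquid reserves cover 20,010/1,235 = 16.2 months — ≥ 3 required
DTI 42.4% is within the 40%–44% exception band; checking compensating factors.
Reserves 16.2 ≥ 8 months; credit score 707 ≥ 700.
Both override conditions satisfied; DTI exception granted.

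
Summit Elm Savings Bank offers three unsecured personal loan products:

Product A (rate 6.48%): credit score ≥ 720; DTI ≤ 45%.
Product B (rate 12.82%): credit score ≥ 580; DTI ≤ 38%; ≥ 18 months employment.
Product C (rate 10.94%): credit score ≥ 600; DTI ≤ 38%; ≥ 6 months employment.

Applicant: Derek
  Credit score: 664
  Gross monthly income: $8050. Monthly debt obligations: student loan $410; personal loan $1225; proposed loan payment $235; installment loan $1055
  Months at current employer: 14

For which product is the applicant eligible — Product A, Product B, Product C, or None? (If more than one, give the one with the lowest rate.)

Product C

Total debts = (410 + 1,225 + 235 + 1,055) = 2,925; DTI = 2,925/8,050 = 36.3%.
Product A: score 664 < 720; DTI 36.3% ≤ 45% → does not qualify.
Product B: score 664 ≥ 580; DTI 36.3% ≤ 38%; employment 14 < 18 mo → does not qualify.
Product C: score 664 ≥ 600; DTI 36.3% ≤ 38%; employment 14 ≥ 6 mo → qualifies.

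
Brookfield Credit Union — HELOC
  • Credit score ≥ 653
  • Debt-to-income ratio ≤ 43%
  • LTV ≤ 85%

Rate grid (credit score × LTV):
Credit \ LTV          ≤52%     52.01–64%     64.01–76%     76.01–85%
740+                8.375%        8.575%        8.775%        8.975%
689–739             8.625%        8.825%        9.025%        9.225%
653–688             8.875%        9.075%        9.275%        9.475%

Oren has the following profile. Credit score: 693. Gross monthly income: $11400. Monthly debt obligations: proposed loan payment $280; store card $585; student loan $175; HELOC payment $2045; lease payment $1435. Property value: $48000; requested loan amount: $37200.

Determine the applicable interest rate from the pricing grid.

Credit score 693 ≥ 653; Total monthly debts = (280 + 585 + 175 + 2,045 + 1,435) = 4,520. DTI: 4,520 ÷ 11,400 = 39.6%, within the 43% cap
LTV = 37,200/48,000 = 77.5% ≤ 85%
Row: 693 falls in 689–739. Column: 77.5% falls in 76.01–85%. Rate = 9.225%.

9.225%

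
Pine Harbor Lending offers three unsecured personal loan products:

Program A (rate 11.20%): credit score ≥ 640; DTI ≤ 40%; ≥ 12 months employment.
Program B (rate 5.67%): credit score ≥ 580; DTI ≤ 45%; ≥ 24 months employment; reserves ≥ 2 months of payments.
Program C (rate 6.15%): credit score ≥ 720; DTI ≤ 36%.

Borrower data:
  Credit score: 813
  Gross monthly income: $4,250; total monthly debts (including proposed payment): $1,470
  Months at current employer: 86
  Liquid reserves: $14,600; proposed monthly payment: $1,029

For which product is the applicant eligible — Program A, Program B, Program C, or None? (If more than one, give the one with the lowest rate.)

Program B

DTI = 1,470/4,250 = 34.6%.
Reserves = 14,600/1,029 = 14.2 months.
Program A: score 813 ≥ 640; DTI 34.6% ≤ 40%; employment 86 ≥ 12 mo → qualifies.
Program B: score 813 ≥ 580; DTI 34.6% ≤ 45%; employment 86 ≥ 24 mo; reserves 14.2 ≥ 2 mo → qualifies.
Program C: score 813 ≥ 720; DTI 34.6% ≤ 36% → qualifies.
Qualifying: Program A, Program B, Program C. Lowest rate is 5.67% → Program B.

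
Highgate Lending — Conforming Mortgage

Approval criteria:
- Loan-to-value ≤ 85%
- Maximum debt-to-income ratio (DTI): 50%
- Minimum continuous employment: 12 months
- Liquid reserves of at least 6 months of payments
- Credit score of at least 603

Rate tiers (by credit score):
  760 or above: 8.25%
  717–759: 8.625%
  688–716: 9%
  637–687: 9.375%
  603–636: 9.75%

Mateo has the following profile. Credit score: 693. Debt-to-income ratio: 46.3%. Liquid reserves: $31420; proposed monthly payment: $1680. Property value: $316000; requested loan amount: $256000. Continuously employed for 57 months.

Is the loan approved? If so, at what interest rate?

Approved at 9%

Credit score 693 ≥ 603 (meets minimum)
LTV: 256,000 ÷ 316,000 = 81%, within 85% cap
DTI 46.3% is within the 50% limit
Reserves: 31,420 ÷ 1,680 = 18.7 months (meets 6-month minimum)
Employment 57 ≥ 12 months
All requirements met. Score 693 falls in the 688–716 tier → 9%.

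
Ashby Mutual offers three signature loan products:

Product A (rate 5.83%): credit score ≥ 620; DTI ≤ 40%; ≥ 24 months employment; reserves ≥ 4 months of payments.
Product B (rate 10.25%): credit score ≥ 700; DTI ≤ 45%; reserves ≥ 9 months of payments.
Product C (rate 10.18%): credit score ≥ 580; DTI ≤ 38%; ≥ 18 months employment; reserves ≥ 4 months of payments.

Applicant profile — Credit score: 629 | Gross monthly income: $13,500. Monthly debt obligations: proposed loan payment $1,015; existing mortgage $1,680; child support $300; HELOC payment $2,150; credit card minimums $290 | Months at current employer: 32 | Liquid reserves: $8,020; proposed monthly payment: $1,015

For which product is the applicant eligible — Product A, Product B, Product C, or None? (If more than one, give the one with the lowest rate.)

None

Total debts = (1,015 + 1,680 + 300 + 2,150 + 290) = 5,435; DTI = 5,435/13,500 = 40.3%.
Reserves = 8,020/1,015 = 7.9 months.
Product A: score 629 ≥ 620; DTI 40.3% > 40%; employment 32 ≥ 24 mo; reserves 7.9 ≥ 4 mo → does not qualify.
Product B: score 629 < 700; DTI 40.3% ≤ 45%; reserves 7.9 < 9 mo → does not qualify.
Product C: score 629 ≥ 580; DTI 40.3% > 38%; employment 32 ≥ 18 mo; reserves 7.9 ≥ 4 mo → does not qualify.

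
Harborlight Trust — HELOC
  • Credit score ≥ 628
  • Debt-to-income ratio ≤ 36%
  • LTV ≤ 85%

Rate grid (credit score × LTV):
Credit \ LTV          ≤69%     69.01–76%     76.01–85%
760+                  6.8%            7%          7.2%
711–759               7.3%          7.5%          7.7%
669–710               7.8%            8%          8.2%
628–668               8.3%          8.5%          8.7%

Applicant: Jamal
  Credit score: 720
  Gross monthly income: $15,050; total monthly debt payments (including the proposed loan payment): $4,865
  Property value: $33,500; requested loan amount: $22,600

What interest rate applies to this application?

7.3%

Credit score 720 ≥ 628; Debt-to-income = 4,865/15,050 = 32.3% — meets 36% limit
LTV: 22,600 ÷ 33,500 = 67.5%, within 85% cap
Score 720 is in the 711–759 band; LTV 67.5% is in the ≤69% band → 7.3%.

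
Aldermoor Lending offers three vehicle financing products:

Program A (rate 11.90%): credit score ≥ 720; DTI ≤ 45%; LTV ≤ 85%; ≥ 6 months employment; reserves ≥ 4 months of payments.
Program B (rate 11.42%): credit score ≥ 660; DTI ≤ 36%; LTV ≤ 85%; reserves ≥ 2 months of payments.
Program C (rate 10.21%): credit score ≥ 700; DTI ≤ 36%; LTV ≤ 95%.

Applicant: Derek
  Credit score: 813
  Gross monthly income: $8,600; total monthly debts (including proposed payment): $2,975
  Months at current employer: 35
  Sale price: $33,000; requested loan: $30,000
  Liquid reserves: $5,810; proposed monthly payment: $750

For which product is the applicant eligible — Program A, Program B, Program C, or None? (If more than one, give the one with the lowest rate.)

DTI = 2,975/8,600 = 34.6%.
LTV = 30,000/33,000 = 90.9%.
Reserves = 5,810/750 = 7.7 months.
Program A: score 813 ≥ 720; DTI 34.6% ≤ 45%; LTV 90.9% > 85%; employment 35 ≥ 6 mo; reserves 7.7 ≥ 4 mo → does not qualify.
Program B: score 813 ≥ 660; DTI 34.6% ≤ 36%; LTV 90.9% > 85%; reserves 7.7 ≥ 2 mo → does not qualify.
Program C: score 813 ≥ 700; DTI 34.6% ≤ 36%; LTV 90.9% ≤ 95% → qualifies.

Program C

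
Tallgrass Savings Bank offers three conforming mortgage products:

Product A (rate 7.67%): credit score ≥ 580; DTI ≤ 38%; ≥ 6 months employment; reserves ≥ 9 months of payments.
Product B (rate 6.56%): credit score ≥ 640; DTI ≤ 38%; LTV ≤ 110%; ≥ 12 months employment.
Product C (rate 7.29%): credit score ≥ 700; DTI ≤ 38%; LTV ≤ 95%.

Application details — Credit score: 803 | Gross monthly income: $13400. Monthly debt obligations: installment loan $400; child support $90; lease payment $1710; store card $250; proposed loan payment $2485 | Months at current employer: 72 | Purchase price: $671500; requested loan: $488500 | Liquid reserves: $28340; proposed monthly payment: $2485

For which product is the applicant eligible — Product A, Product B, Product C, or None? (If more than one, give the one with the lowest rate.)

Product B

Total debts = (400 + 90 + 1,710 + 250 + 2,485) = 4,935; DTI = 4,935/13,400 = 36.8%.
LTV = 488,500/671,500 = 72.7%.
Reserves = 28,340/2,485 = 11.4 months.
Product A: score 803 ≥ 580; DTI 36.8% ≤ 38%; employment 72 ≥ 6 mo; reserves 11.4 ≥ 9 mo → qualifies.
Product B: score 803 ≥ 640; DTI 36.8% ≤ 38%; LTV 72.7% ≤ 110%; employment 72 ≥ 12 mo → qualifies.
Product C: score 803 ≥ 700; DTI 36.8% ≤ 38%; LTV 72.7% ≤ 95% → qualifies.
Qualifying: Product A, Product B, Product C. Lowest rate is 6.56% → Product B.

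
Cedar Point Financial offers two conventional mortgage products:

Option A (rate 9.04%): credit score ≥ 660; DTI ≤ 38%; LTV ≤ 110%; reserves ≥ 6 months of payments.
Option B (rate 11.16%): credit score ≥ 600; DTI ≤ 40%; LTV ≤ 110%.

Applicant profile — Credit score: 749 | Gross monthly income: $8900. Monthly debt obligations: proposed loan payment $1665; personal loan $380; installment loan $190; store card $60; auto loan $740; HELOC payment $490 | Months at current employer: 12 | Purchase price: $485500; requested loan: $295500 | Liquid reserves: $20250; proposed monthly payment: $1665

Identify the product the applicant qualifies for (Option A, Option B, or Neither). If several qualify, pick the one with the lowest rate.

Total debts = (1,665 + 380 + 190 + 60 + 740 + 490) = 3,525; DTI = 3,525/8,900 = 39.6%.
LTV = 295,500/485,500 = 60.9%.
Reserves = 20,250/1,665 = 12.2 months.
Option A: score 749 ≥ 660; DTI 39.6% > 38%; LTV 60.9% ≤ 110%; reserves 12.2 ≥ 6 mo → does not qualify.
Option B: score 749 ≥ 600; DTI 39.6% ≤ 40%; LTV 60.9% ≤ 110% → qualifies.

Option B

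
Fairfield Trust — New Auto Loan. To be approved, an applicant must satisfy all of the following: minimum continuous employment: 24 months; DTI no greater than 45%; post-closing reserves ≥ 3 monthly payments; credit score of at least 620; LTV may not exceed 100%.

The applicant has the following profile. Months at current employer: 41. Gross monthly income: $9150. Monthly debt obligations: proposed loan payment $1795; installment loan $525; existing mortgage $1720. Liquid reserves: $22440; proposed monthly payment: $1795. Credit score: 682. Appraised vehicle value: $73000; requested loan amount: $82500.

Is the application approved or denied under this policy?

Employment 41 ≥ 24 months
Total monthly debts = (1,795 + 525 + 1,720) = 4,040. Debt-to-income = 4,040/9,150 = 44.2% — meets 45% limit
Liquid reserves cover 22,440/1,795 = 12.5 months — ≥ 3 required
Credit score 682 ≥ 620 (meets)
Loan-to-value = 82,500/73,000 = 113% — fail (100% max)
Fails on LTV.

Denied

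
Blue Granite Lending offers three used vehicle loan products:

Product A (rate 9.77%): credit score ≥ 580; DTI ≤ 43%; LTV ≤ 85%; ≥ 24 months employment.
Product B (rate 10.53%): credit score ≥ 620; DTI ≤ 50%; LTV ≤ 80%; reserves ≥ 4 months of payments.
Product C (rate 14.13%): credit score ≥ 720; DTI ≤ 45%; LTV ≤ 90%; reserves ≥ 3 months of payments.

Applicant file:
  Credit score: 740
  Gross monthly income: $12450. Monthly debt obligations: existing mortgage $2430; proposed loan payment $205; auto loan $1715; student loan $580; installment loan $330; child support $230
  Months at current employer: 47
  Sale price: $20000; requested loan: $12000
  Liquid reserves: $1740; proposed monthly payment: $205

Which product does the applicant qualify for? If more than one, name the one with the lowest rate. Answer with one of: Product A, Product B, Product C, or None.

Product B

Total debts = (2,430 + 205 + 1,715 + 580 + 330 + 230) = 5,490; DTI = 5,490/12,450 = 44.1%.
LTV = 12,000/20,000 = 60%.
Reserves = 1,740/205 = 8.5 months.
Product A: score 740 ≥ 580; DTI 44.1% > 43%; LTV 60% ≤ 85%; employment 47 ≥ 24 mo → does not qualify.
Product B: score 740 ≥ 620; DTI 44.1% ≤ 50%; LTV 60% ≤ 80%; reserves 8.5 ≥ 4 mo → qualifies.
Product C: score 740 ≥ 720; DTI 44.1% ≤ 45%; LTV 60% ≤ 90%; reserves 8.5 ≥ 3 mo → qualifies.
Qualifying: Product B, Product C. Lowest rate is 10.53% → Product B.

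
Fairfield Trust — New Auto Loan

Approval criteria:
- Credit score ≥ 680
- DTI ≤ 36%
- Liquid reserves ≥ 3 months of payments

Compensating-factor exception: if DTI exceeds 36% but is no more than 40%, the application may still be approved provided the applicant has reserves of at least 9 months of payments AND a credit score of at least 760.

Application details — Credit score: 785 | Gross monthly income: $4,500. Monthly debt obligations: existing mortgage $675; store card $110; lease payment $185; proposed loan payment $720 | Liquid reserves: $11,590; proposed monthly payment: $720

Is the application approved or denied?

Credit score 785 ≥ 680 (meets base)
Total debts = (675 + 110 + 185 + 720) = 1,690. DTI: 1,690 ÷ 4,500 = 37.6%, over the 36% base limit.
Liquid reserves cover 11,590/720 = 16.1 months — ≥ 3 required
DTI 37.6% is within the 36%–40% exception band; checking compensating factors.
Reserves 16.1 ≥ 9 months; credit score 785 ≥ 760.
Both compensating conditions met → exception applies.

Approved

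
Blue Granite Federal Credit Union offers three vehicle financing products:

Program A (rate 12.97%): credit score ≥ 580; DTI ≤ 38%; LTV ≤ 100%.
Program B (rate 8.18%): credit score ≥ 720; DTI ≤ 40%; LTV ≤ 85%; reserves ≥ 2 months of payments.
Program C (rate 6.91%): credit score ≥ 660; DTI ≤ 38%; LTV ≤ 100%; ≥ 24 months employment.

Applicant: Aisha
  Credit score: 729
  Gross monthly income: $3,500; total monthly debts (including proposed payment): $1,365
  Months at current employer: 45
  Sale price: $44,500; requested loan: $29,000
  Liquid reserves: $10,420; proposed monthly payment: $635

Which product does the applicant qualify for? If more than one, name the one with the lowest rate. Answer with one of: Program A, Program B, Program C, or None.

Program B

DTI = 1,365/3,500 = 39%.
LTV = 29,000/44,500 = 65.2%.
Reserves = 10,420/635 = 16.4 months.
Program A: score 729 ≥ 580; DTI 39% > 38%; LTV 65.2% ≤ 100% → does not qualify.
Program B: score 729 ≥ 720; DTI 39% ≤ 40%; LTV 65.2% ≤ 85%; reserves 16.4 ≥ 2 mo → qualifies.
Program C: score 729 ≥ 660; DTI 39% > 38%; LTV 65.2% ≤ 100%; employment 45 ≥ 24 mo → does not qualify.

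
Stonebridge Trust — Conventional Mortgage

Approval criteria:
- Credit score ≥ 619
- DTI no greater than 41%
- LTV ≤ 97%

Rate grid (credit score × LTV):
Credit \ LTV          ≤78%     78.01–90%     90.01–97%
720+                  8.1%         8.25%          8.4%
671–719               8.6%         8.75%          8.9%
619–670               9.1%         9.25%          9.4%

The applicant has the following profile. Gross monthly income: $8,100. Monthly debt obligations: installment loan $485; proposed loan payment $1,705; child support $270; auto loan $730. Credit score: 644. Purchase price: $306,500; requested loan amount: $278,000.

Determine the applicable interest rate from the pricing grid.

Credit score 644 ≥ 619; Total monthly debts = (485 + 1,705 + 270 + 730) = 3,190. DTI = 3,190/8,100 = 39.4% ≤ 41%
LTV = 278,000/306,500 = 90.7% ≤ 97%
Score 644 is in the 619–670 band; LTV 90.7% is in the 90.01–97% band → 9.4%.

9.4%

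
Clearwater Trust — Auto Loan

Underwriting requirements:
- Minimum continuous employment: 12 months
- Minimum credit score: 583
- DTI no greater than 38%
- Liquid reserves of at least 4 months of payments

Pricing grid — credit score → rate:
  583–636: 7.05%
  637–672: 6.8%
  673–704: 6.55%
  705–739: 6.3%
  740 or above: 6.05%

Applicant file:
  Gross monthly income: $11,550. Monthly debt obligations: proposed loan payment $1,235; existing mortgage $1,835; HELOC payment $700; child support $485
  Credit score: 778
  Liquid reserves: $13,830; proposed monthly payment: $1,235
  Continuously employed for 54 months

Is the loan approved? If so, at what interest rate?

Credit score 778 ≥ 583 (meets minimum)
Employment 54 ≥ 12 months
Total monthly debts = (1,235 + 1,835 + 700 + 485) = 4,255. DTI: 4,255 ÷ 11,550 = 36.8%, within the 38% cap
Liquid reserves cover 13,830/1,235 = 11.2 months — ≥ 4 required
All requirements met. Score 778 falls in the 740 or above tier → 6.05%.

Approved at 6.05%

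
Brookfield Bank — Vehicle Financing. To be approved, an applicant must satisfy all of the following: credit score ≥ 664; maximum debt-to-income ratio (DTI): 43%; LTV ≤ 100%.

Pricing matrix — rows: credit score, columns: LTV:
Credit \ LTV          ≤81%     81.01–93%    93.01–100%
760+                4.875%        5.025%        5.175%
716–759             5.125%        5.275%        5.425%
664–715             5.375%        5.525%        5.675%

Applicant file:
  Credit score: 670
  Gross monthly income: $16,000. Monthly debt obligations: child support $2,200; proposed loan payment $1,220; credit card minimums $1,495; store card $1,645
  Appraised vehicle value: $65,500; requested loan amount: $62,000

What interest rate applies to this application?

Credit score 670 ≥ 664; Total monthly debts = (2,200 + 1,220 + 1,495 + 1,645) = 6,560. Debt-to-income = 6,560/16,000 = 41% — meets 43% limit
Loan-to-value = 62,000/65,500 = 94.7% — pass (100% max)
Credit 670 → row 664–715; LTV 94.7% → column 93.01–100%. Grid cell → 5.675%.

5.675%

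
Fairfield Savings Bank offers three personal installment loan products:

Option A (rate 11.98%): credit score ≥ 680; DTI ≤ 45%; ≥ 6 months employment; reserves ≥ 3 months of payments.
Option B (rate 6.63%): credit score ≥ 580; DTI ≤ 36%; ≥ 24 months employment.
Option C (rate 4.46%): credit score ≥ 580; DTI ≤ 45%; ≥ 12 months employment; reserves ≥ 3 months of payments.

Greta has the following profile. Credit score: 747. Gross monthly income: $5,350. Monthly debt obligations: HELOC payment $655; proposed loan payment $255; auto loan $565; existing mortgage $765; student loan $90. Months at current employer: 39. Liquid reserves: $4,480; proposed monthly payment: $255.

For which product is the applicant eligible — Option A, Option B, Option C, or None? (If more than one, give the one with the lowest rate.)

Total debts = (655 + 255 + 565 + 765 + 90) = 2,330; DTI = 2,330/5,350 = 43.6%.
Reserves = 4,480/255 = 17.6 months.
Option A: score 747 ≥ 680; DTI 43.6% ≤ 45%; employment 39 ≥ 6 mo; reserves 17.6 ≥ 3 mo → qualifies.
Option B: score 747 ≥ 580; DTI 43.6% > 36%; employment 39 ≥ 24 mo → does not qualify.
Option C: score 747 ≥ 580; DTI 43.6% ≤ 45%; employment 39 ≥ 12 mo; reserves 17.6 ≥ 3 mo → qualifies.
Qualifying: Option A, Option C. Lowest rate is 4.46% → Option C.

Option C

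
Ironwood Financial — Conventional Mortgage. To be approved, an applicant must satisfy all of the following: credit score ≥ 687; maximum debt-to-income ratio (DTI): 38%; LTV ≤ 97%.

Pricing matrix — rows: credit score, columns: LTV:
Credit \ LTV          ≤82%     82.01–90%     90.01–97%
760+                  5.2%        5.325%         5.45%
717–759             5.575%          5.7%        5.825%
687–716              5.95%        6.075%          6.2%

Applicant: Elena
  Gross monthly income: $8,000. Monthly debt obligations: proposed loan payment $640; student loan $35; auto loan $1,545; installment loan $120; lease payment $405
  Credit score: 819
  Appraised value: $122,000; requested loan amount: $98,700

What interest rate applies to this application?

5.2%

Credit score 819 ≥ 687; Total monthly debts = (640 + 35 + 1,545 + 120 + 405) = 2,745. DTI = 2,745/8,000 = 34.3% ≤ 38%
LTV = 98,700/122,000 = 80.9% ≤ 97%
Row: 819 falls in 760+. Column: 80.9% falls in ≤82%. Rate = 5.2%.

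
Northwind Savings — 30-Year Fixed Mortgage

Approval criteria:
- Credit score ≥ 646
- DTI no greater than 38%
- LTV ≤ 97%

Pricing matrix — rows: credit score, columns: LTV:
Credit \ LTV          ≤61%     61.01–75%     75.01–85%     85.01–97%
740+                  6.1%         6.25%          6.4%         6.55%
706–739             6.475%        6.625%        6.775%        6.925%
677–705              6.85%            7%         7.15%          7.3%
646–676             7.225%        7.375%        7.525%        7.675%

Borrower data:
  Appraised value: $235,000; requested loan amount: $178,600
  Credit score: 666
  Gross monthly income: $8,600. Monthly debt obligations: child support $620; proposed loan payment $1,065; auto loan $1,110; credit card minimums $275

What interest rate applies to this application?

Credit score 666 ≥ 646; Total monthly debts = (620 + 1,065 + 1,110 + 275) = 3,070. DTI = 3,070/8,600 = 35.7% ≤ 38%
LTV: 178,600 ÷ 235,000 = 76%, within 97% cap
Row: 666 falls in 646–676. Column: 76% falls in 75.01–85%. Rate = 7.525%.

7.525%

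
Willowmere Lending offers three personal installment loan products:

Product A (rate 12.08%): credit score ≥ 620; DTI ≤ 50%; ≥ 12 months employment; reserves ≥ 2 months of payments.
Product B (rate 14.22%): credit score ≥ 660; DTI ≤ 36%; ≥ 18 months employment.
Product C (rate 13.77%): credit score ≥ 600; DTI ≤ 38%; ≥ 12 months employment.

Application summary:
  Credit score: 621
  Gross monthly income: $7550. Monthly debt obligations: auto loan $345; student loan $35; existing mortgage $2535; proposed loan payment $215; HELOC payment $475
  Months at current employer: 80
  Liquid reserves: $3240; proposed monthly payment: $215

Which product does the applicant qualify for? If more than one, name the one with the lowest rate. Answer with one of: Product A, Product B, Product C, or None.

Total debts = (345 + 35 + 2,535 + 215 + 475) = 3,605; DTI = 3,605/7,550 = 47.7%.
Reserves = 3,240/215 = 15.1 months.
Product A: score 621 ≥ 620; DTI 47.7% ≤ 50%; employment 80 ≥ 12 mo; reserves 15.1 ≥ 2 mo → qualifies.
Product B: score 621 < 660; DTI 47.7% > 36%; employment 80 ≥ 18 mo → does not qualify.
Product C: score 621 ≥ 600; DTI 47.7% > 38%; employment 80 ≥ 12 mo → does not qualify.

Product A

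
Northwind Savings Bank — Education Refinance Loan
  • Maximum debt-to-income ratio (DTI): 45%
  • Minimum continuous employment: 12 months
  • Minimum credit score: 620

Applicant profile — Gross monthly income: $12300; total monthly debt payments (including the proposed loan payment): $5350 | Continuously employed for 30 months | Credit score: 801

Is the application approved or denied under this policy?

Approved

DTI: 5,350 ÷ 12,300 = 43.5%, within the 45% cap
Employment 30 ≥ 12 months
Credit score 801 ≥ 620 (meets)
All criteria satisfied.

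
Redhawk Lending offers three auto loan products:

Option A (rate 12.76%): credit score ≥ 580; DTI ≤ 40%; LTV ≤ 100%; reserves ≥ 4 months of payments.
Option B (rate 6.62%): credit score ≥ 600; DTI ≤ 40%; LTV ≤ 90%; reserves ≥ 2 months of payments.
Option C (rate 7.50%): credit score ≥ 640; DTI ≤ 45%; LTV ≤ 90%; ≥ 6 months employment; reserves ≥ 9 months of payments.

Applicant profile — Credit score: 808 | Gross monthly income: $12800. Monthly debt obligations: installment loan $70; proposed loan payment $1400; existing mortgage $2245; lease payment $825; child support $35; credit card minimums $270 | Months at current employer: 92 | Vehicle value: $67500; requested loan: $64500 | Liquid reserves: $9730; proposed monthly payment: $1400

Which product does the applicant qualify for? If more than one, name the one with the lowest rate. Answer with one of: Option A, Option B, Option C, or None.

Option A

Total debts = (70 + 1,400 + 2,245 + 825 + 35 + 270) = 4,845; DTI = 4,845/12,800 = 37.9%.
LTV = 64,500/67,500 = 95.6%.
Reserves = 9,730/1,400 = 7.0 months.
Option A: score 808 ≥ 580; DTI 37.9% ≤ 40%; LTV 95.6% ≤ 100%; reserves 7.0 ≥ 4 mo → qualifies.
Option B: score 808 ≥ 600; DTI 37.9% ≤ 40%; LTV 95.6% > 90%; reserves 7.0 ≥ 2 mo → does not qualify.
Option C: score 808 ≥ 640; DTI 37.9% ≤ 45%; LTV 95.6% > 90%; employment 92 ≥ 6 mo; reserves 7.0 < 9 mo → does not qualify.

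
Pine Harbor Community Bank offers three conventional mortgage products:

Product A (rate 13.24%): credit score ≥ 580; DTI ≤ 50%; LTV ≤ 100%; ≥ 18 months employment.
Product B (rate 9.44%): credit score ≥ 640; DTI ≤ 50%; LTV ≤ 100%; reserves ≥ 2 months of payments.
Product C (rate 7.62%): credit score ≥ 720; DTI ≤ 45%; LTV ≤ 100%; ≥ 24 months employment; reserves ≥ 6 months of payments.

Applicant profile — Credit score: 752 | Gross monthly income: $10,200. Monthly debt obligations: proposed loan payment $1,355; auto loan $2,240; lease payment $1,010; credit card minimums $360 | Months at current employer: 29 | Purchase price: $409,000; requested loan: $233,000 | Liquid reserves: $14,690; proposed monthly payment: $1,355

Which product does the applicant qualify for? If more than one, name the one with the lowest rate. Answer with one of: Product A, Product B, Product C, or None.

Product B

Total debts = (1,355 + 2,240 + 1,010 + 360) = 4,965; DTI = 4,965/10,200 = 48.7%.
LTV = 233,000/409,000 = 57%.
Reserves = 14,690/1,355 = 10.8 months.
Product A: score 752 ≥ 580; DTI 48.7% ≤ 50%; LTV 57% ≤ 100%; employment 29 ≥ 18 mo → qualifies.
Product B: score 752 ≥ 640; DTI 48.7% ≤ 50%; LTV 57% ≤ 100%; reserves 10.8 ≥ 2 mo → qualifies.
Product C: score 752 ≥ 720; DTI 48.7% > 45%; LTV 57% ≤ 100%; employment 29 ≥ 24 mo; reserves 10.8 ≥ 6 mo → does not qualify.
Qualifying: Product A, Product B. Lowest rate is 9.44% → Product B.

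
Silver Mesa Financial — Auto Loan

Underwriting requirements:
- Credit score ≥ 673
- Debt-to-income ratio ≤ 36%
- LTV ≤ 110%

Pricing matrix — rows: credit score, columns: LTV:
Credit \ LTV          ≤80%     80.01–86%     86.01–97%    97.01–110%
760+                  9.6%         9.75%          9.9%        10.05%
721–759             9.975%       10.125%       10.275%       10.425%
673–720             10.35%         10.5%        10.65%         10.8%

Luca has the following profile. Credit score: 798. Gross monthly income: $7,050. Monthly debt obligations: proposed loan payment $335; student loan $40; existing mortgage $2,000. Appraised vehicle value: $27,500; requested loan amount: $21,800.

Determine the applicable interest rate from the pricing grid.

Credit score 798 ≥ 673; Total monthly debts = (335 + 40 + 2,000) = 2,375. DTI: 2,375 ÷ 7,050 = 33.7%, within the 36% cap
LTV = 21,800/27,500 = 79.3% ≤ 110%
Row: 798 falls in 760+. Column: 79.3% falls in ≤80%. Rate = 9.6%.

9.6%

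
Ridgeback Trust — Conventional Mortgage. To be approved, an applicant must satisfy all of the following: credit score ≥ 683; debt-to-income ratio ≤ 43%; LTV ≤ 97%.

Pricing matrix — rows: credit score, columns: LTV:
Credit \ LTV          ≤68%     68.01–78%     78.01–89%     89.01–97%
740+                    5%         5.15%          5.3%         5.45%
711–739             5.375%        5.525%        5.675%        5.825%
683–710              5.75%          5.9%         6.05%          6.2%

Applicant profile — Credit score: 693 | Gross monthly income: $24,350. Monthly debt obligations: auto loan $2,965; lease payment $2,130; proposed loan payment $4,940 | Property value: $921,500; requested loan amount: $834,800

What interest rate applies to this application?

Credit score 693 ≥ 683; Total monthly debts = (2,965 + 2,130 + 4,940) = 10,035. Debt-to-income = 10,035/24,350 = 41.2% — meets 43% limit
LTV = 834,800/921,500 = 90.6% ≤ 97%
Credit 693 → row 683–710; LTV 90.6% → column 89.01–97%. Grid cell → 6.2%.

6.2%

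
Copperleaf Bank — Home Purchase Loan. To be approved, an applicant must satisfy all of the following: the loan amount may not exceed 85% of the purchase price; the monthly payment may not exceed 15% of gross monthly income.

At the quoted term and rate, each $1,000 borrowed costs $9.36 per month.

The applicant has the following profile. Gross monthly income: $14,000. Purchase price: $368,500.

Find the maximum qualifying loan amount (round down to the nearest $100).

Payment cap: 15% × $14,000 = $2,100/month.
At $9.36 per $1,000, that supports 2,100/9.36 × 1,000 ≈ $224,358 → $224,300.
LTV cap: 85% × $368,500 = $313,225 → $313,200.
Binding constraint: payment-to-income.

$224,300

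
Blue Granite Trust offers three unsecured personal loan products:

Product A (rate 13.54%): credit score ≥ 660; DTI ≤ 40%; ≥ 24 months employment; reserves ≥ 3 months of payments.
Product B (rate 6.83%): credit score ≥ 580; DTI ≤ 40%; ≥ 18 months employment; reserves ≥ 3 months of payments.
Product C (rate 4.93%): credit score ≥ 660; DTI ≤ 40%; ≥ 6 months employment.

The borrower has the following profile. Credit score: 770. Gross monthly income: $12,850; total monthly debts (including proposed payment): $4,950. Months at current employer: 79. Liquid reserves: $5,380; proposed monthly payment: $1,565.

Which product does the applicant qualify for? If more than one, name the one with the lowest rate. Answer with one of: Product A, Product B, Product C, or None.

DTI = 4,950/12,850 = 38.5%.
Reserves = 5,380/1,565 = 3.4 months.
Product A: score 770 ≥ 660; DTI 38.5% ≤ 40%; employment 79 ≥ 24 mo; reserves 3.4 ≥ 3 mo → qualifies.
Product B: score 770 ≥ 580; DTI 38.5% ≤ 40%; employment 79 ≥ 18 mo; reserves 3.4 ≥ 3 mo → qualifies.
Product C: score 770 ≥ 660; DTI 38.5% ≤ 40%; employment 79 ≥ 6 mo → qualifies.
Qualifying: Product A, Product B, Product C. Lowest rate is 4.93% → Product C.

Product C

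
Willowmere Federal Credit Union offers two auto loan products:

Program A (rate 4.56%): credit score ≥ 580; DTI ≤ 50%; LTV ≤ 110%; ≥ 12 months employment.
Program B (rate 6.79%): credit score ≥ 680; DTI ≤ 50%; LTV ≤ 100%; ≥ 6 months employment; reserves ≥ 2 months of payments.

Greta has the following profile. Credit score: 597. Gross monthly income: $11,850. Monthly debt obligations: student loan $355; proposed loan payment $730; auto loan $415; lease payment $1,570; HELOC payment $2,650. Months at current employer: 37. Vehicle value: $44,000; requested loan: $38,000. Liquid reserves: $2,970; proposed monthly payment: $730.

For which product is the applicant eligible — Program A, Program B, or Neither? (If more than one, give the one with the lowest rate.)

Program A

Total debts = (355 + 730 + 415 + 1,570 + 2,650) = 5,720; DTI = 5,720/11,850 = 48.3%.
LTV = 38,000/44,000 = 86.4%.
Reserves = 2,970/730 = 4.1 months.
Program A: score 597 ≥ 580; DTI 48.3% ≤ 50%; LTV 86.4% ≤ 110%; employment 37 ≥ 12 mo → qualifies.
Program B: score 597 < 680; DTI 48.3% ≤ 50%; LTV 86.4% ≤ 100%; employment 37 ≥ 6 mo; reserves 4.1 ≥ 2 mo → does not qualify.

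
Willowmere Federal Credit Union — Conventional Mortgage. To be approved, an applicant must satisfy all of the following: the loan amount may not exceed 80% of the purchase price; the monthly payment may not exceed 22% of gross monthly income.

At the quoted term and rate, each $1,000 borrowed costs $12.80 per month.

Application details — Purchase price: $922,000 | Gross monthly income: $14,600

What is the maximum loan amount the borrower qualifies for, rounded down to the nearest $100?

Payment cap: 22% × $14,600 = $3,212/month.
At $12.80 per $1,000, that supports 3,212/12.80 × 1,000 ≈ $250,937 → $250,900.
LTV cap: 80% × $922,000 = $737,600 → $737,600.
Binding constraint: payment-to-income.

$250,900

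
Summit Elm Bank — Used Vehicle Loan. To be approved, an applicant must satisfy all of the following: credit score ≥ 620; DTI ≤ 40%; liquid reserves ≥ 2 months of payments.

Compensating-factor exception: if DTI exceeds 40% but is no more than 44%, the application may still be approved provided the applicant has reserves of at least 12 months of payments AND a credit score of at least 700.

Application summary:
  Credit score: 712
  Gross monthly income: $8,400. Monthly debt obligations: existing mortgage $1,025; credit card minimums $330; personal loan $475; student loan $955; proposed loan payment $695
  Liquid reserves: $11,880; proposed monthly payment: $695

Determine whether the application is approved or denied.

Credit score 712 ≥ 620 (meets base)
Total debts = (1,025 + 330 + 475 + 955 + 695) = 3,480. DTI = 3,480/8,400 = 41.4% > 40% — standard DTI limit exceeded.
Reserves: 11,880 ÷ 695 = 17.1 months (meets 2-month minimum)
DTI 41.4% is within the 40%–44% exception band; checking compensating factors.
Override check — reserves: 17.1 mo (ok); score: 712 (ok).
Both override conditions satisfied; DTI exception granted.

Approved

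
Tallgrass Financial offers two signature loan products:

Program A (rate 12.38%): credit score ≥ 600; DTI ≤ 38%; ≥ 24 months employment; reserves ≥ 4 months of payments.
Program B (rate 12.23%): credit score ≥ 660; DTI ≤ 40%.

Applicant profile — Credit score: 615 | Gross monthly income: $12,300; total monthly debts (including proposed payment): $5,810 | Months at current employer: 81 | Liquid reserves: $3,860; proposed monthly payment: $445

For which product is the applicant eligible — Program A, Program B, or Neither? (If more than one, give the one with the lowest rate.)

DTI = 5,810/12,300 = 47.2%.
Reserves = 3,860/445 = 8.7 months.
Program A: score 615 ≥ 600; DTI 47.2% > 38%; employment 81 ≥ 24 mo; reserves 8.7 ≥ 4 mo → does not qualify.
Program B: score 615 < 660; DTI 47.2% > 40% → does not qualify.

Neither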